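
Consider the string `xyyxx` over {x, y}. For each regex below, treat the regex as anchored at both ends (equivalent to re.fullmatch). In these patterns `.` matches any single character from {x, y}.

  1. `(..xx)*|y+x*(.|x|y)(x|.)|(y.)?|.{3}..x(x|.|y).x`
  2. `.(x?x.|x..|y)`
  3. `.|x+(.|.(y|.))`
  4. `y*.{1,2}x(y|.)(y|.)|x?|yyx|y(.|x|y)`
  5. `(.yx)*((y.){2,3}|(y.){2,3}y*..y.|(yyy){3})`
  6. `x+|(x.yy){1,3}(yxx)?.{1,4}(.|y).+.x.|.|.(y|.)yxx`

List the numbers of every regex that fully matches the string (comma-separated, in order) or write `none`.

6

1 → no match
2 → no match
3 → no match
4 → no match
5 → no match
6 → match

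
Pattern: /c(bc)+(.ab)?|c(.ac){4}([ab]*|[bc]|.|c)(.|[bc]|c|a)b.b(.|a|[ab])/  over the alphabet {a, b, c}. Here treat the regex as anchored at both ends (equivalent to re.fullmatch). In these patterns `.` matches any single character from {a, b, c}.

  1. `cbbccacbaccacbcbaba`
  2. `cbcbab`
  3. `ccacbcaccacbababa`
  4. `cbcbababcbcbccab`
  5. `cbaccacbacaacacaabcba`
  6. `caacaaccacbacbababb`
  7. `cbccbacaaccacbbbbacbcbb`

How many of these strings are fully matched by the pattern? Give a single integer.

2

1 → no match
2. `cbcbab` → match
3 → no match
4 → no match
5 → no match
6 → match
7 → no match
Total matched: 2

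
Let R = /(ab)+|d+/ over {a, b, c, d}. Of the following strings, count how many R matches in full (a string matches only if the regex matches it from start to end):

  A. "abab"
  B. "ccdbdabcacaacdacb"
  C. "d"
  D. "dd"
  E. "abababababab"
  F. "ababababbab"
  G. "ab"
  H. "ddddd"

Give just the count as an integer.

6

A → match
B → no match
C → match
D → match
E → match
F → no match
G → match
H → match
Total matched: 6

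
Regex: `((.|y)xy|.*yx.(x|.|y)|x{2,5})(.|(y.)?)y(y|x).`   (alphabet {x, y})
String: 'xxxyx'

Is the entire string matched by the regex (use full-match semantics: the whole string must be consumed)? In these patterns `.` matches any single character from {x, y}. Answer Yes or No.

No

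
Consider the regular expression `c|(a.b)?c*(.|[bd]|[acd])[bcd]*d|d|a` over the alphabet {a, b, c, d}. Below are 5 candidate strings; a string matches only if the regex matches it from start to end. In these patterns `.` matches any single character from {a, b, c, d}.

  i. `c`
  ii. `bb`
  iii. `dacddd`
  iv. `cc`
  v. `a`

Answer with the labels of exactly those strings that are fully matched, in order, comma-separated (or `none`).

i, v

i → match
ii → no match
iii → no match
iv → no match
v → match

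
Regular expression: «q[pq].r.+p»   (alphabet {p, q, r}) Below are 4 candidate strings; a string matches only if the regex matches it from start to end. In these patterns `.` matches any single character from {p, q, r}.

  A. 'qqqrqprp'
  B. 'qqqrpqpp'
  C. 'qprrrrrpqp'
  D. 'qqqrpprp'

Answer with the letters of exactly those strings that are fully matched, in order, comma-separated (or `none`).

A. 'qqqrqprp' → match
B. 'qqqrpqpp' → match
C. 'qprrrrrpqp' → match
D. 'qqqrpprp' → match

A, B, C, D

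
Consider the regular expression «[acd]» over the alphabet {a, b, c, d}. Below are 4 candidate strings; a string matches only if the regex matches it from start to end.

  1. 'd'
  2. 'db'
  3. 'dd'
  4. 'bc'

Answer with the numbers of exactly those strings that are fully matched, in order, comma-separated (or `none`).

1. 'd' → match
2. 'db' → no match
3. 'dd' → no match
4. 'bc' → no match

1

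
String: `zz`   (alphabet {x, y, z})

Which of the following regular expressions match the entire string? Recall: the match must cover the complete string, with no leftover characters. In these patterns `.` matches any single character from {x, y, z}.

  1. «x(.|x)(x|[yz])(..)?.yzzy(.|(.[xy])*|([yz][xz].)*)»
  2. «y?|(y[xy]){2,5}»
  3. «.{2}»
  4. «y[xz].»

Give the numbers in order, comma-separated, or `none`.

1 → no match — must start with `x`
2 → no match
3 → match
4 → no match — must start with `y`

3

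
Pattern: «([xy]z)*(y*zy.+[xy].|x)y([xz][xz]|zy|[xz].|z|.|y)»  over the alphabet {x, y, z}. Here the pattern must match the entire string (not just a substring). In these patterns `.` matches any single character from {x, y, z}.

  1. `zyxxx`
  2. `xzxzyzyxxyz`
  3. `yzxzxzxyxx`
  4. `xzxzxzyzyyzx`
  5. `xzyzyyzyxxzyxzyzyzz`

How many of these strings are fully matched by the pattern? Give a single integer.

1 → no match
2 → no match
3 → match
4 → no match
5 → match
Total matched: 2

2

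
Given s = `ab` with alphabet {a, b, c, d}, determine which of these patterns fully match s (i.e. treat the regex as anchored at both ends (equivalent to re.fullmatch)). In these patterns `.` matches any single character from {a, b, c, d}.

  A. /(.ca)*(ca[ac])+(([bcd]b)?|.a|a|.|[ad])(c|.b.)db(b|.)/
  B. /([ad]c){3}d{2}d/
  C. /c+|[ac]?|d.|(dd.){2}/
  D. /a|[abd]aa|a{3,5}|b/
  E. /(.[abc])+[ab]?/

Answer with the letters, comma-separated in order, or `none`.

A → no match
B → no match — must end with `dd`
C → no match
D → no match
E → match

E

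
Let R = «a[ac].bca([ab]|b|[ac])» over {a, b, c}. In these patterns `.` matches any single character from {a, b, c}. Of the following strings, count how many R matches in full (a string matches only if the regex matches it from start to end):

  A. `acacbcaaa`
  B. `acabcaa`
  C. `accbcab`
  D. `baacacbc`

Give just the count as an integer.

A → no match
B → match
C → match
D → no match — must start with `a`
Total matched: 2

2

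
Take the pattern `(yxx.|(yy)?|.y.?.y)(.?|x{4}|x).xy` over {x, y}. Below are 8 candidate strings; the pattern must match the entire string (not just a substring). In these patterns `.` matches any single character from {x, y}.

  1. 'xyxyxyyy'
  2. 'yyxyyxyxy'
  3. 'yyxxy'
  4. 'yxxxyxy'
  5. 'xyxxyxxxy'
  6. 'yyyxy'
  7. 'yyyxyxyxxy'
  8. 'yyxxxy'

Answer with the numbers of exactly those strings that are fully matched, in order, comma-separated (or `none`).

2, 3, 4, 5, 6, 8

1 → no match — must end with 'xy'
2 → match
3 → match
4 → match
5 → match
6 → match
7 → no match
8 → match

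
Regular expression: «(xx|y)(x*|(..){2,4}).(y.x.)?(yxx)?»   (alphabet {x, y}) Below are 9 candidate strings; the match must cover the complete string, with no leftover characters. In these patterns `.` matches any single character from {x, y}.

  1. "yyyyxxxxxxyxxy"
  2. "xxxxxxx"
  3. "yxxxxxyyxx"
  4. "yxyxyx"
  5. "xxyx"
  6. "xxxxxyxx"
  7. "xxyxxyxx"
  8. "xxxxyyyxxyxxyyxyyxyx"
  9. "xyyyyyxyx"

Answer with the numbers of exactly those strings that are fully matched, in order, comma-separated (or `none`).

1 → match
2. "xxxxxxx" → match
3. "yxxxxxyyxx" → match
4. "yxyxyx" → match
5. "xxyx" → no match
6. "xxxxxyxx" → match
7. "xxyxxyxx" → no match
8 → no match
9. "xyyyyyxyx" → no match

1, 2, 3, 4, 6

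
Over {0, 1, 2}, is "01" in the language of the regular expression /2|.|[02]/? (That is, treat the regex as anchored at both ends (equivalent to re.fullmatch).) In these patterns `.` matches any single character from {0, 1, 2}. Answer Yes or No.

No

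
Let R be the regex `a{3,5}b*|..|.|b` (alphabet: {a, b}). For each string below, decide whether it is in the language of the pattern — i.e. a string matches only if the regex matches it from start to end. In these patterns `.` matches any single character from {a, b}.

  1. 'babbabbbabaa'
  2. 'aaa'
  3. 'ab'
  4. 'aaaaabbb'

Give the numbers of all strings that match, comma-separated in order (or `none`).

2, 3, 4

1 → no match
2 → match
3 → match
4 → match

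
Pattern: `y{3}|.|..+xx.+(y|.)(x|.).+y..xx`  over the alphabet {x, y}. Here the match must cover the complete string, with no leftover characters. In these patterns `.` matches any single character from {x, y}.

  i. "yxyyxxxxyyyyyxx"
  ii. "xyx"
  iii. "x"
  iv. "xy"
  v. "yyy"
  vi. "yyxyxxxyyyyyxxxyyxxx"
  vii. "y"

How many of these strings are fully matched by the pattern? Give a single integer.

i → match
ii → no match
iii → match
iv → no match
v → match
vi → match
vii → match
Total matched: 5

5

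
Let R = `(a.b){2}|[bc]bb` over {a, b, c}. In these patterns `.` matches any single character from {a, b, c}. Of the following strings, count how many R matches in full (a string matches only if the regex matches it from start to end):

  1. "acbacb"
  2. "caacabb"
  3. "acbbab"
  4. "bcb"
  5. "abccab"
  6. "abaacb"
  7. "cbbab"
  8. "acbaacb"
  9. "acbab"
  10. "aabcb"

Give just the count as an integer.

1 → match
2 → no match
3 → no match
4 → no match
5 → no match
6 → no match
7 → no match
8 → no match
9 → no match
10 → no match
Total matched: 1

1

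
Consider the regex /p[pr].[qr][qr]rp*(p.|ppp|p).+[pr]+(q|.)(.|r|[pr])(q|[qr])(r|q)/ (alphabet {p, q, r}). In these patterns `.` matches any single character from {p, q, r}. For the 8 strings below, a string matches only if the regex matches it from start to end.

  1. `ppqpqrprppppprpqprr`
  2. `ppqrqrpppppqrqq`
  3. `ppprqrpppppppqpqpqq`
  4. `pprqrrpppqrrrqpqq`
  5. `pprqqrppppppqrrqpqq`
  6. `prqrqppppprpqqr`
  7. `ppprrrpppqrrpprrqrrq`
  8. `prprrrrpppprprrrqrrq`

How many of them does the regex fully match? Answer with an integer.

1 → no match
2 → match
3 → match
4 → match
5 → match
6 → no match
7 → match
8 → no match
Total matched: 5

5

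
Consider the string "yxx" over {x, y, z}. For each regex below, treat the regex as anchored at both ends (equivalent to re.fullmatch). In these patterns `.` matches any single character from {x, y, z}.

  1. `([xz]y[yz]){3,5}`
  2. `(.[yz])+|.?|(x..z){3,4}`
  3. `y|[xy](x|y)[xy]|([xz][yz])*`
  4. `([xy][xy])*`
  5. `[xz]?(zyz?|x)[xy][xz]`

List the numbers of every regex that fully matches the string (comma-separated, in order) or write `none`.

1 → no match
2 → no match
3 → match
4 → no match
5 → no match

3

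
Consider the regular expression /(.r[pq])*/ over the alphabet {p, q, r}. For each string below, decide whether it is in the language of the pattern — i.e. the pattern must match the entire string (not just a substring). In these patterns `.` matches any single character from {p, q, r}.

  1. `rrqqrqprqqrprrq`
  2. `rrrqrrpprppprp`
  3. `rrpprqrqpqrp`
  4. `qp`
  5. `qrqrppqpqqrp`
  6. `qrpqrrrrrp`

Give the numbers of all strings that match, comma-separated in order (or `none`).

1 → match
2 → no match
3 → no match
4 → no match
5 → no match
6 → no match

1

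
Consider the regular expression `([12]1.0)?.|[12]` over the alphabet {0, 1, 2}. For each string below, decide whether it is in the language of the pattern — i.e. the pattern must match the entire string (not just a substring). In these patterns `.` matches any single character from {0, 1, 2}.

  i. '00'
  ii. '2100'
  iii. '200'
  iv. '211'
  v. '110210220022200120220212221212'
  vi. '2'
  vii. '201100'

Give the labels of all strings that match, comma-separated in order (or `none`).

i → no match
ii → no match
iii → no match
iv → no match
v → no match
vi → match
vii → no match

vi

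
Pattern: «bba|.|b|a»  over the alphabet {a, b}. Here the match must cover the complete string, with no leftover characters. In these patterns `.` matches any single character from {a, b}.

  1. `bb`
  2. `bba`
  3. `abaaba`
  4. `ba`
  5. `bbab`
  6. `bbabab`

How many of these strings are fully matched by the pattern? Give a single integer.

1. `bb` → no match
2. `bba` → match
3. `abaaba` → no match
4. `ba` → no match
5. `bbab` → no match
6. `bbabab` → no match
Total matched: 1

1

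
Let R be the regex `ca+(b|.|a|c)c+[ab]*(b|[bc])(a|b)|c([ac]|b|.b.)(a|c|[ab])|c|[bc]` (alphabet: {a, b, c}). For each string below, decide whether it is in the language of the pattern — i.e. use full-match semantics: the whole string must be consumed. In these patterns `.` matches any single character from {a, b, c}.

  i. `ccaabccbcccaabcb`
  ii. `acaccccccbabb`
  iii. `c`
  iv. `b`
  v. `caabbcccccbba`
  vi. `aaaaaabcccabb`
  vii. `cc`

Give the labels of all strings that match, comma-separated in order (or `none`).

iii, iv

i → no match
ii → no match
iii → match
iv → match
v → no match
vi → no match
vii → no match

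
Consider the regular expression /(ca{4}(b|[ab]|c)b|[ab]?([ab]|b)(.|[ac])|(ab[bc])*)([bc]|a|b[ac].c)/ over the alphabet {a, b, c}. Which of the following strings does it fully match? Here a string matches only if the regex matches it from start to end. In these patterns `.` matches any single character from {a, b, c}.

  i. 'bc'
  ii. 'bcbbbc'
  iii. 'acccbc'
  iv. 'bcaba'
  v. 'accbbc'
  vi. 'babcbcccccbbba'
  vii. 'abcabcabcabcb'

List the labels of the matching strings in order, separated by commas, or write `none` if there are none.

vii

i → no match
ii → no match
iii → no match
iv → no match
v → no match
vi → no match
vii → match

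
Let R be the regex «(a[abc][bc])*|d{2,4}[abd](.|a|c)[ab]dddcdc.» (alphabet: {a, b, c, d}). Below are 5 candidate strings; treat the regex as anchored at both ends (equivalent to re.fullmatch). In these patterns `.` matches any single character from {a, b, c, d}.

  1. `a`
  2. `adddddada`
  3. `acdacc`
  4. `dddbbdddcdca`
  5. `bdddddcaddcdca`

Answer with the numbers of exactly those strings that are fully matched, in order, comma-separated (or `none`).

1 → no match
2 → no match
3 → no match
4 → match
5 → no match

4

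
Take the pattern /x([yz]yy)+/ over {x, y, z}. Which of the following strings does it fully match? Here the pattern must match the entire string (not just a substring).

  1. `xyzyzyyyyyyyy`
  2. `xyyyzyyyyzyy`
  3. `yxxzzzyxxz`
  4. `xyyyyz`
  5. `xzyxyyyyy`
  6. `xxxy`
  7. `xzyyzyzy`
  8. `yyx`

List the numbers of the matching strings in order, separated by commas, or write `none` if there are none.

1 → no match
2. `xyyyzyyyyzyy` → no match
3. `yxxzzzyxxz` → no match — must start with `x`
4. `xyyyyz` → no match — must end with `yy`
5. `xzyxyyyyy` → no match
6. `xxxy` → no match — must end with `yy`
7. `xzyyzyzy` → no match — must end with `yy`
8. `yyx` → no match — must start with `x`

none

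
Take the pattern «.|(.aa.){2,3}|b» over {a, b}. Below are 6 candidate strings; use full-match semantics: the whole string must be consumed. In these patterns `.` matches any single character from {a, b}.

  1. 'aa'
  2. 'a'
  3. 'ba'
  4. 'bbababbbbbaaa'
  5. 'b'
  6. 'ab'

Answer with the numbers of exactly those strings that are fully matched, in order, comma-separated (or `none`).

1. 'aa' → no match
2. 'a' → match
3. 'ba' → no match
4 → no match
5. 'b' → match
6. 'ab' → no match

2, 5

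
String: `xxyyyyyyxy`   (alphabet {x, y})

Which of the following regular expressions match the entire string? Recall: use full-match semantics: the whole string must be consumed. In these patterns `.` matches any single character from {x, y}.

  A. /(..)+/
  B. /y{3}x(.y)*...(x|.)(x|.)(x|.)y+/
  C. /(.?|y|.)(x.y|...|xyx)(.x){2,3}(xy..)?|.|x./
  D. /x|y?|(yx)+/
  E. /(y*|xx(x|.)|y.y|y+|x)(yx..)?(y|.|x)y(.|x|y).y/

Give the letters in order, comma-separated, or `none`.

A

A → match
B → no match — must start with `y`
C → no match
D → no match
E → no match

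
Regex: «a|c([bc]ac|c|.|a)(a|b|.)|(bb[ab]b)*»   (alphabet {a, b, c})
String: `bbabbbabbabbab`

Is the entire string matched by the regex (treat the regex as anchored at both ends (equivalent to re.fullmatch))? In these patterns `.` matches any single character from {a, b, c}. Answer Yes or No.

No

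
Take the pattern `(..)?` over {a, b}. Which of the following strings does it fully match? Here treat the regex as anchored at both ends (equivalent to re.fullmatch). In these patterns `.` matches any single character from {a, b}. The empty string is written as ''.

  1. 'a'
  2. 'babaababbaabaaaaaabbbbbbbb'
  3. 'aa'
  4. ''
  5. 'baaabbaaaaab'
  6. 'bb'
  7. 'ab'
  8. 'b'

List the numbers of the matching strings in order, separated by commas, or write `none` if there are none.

1. 'a' → no match
2 → no match
3. 'aa' → match
4. '' → match
5. 'baaabbaaaaab' → no match
6. 'bb' → match
7. 'ab' → match
8. 'b' → no match

3, 4, 6, 7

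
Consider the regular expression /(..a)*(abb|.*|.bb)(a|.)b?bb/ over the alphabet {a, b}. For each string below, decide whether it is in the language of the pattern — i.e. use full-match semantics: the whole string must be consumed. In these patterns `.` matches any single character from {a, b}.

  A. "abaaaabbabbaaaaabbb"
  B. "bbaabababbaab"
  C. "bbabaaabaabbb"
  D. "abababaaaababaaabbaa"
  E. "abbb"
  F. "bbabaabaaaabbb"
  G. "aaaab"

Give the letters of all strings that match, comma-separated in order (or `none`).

A → match
B → no match — must end with "bb"
C → match
D → no match — must end with "bb"
E → match
F → match
G → no match — must end with "bb"

A, C, E, F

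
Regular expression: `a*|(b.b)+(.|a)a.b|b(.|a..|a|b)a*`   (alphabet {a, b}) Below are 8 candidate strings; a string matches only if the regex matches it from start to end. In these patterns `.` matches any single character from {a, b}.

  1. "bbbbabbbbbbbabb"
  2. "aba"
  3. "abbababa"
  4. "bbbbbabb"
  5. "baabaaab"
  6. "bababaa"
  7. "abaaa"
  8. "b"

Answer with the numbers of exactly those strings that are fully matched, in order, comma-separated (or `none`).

none

1 → no match
2 → no match
3 → no match
4 → no match
5 → no match
6 → no match
7 → no match
8 → no match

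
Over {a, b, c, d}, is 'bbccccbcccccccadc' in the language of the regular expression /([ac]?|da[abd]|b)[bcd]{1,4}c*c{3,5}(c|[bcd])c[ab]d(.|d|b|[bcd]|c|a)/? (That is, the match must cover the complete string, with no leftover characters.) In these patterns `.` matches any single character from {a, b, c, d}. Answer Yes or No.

No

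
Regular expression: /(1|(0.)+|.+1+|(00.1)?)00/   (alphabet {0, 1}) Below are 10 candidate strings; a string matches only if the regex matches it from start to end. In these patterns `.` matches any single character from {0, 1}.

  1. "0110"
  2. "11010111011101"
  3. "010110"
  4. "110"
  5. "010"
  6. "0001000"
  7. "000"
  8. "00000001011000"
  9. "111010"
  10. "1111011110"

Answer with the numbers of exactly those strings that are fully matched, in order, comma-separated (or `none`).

1 → no match — must end with "00"
2 → no match — must end with "00"
3 → no match — must end with "00"
4 → no match — must end with "00"
5 → no match — must end with "00"
6 → no match
7 → no match
8 → no match
9 → no match — must end with "00"
10 → no match — must end with "00"

none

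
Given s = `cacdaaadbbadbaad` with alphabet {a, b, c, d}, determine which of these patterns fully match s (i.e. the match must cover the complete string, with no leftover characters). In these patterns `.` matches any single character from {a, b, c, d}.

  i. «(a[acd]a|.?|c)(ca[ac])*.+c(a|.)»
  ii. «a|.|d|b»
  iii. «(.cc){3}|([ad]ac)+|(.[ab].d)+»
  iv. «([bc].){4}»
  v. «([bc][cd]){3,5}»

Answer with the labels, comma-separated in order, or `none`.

iii

i → no match
ii → no match
iii → match
iv → no match
v → no match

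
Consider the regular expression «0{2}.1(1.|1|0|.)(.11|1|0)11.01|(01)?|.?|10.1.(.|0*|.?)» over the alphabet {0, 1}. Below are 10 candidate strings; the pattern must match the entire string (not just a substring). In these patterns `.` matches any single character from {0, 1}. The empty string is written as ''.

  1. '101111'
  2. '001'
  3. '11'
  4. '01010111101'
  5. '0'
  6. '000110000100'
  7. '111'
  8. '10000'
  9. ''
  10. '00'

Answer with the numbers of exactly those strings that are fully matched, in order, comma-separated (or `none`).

1 → match
2 → no match
3 → no match
4 → no match
5 → match
6 → no match
7 → no match
8 → no match
9 → match
10 → no match

1, 5, 9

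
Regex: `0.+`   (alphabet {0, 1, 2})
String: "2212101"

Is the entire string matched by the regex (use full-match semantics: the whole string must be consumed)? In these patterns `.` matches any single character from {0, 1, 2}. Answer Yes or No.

Every match must start with "0", but "2212101" does not.

No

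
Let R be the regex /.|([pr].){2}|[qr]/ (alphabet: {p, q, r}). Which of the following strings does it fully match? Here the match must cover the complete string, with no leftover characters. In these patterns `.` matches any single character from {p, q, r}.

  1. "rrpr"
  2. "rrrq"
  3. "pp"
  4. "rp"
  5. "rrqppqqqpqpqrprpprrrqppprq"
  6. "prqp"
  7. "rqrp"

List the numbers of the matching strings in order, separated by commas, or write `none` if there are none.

1. "rrpr" → match
2. "rrrq" → match
3. "pp" → no match
4. "rp" → no match
5 → no match
6. "prqp" → no match
7. "rqrp" → match

1, 2, 7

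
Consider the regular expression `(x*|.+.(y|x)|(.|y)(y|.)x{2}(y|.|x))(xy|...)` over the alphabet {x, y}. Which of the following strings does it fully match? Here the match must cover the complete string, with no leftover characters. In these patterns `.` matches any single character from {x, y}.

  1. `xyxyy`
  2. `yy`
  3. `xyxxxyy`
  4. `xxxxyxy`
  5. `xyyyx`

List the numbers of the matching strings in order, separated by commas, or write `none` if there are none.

1 → no match
2 → no match
3 → match
4 → match
5 → no match

3, 4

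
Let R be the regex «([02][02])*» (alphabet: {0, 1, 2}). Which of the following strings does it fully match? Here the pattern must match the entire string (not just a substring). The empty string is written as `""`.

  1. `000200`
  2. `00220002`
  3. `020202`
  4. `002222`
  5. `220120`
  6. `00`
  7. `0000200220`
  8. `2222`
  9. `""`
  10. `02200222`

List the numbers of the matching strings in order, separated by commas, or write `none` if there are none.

1 → match
2 → match
3 → match
4 → match
5 → no match
6 → match
7 → match
8 → match
9 → match
10 → match

1, 2, 3, 4, 6, 7, 8, 9, 10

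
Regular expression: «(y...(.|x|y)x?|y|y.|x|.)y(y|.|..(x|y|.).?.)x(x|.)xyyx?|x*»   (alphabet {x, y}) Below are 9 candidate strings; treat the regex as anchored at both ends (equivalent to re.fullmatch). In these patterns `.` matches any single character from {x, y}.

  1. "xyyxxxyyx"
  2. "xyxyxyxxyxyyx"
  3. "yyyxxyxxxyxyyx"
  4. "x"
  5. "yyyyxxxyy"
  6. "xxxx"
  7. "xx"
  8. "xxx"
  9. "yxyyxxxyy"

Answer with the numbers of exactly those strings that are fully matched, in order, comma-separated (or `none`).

1, 2, 3, 4, 5, 6, 7, 8, 9

1. "xyyxxxyyx" → match
2 → match
3 → match
4. "x" → match
5. "yyyyxxxyy" → match
6. "xxxx" → match
7. "xx" → match
8. "xxx" → match
9. "yxyyxxxyy" → match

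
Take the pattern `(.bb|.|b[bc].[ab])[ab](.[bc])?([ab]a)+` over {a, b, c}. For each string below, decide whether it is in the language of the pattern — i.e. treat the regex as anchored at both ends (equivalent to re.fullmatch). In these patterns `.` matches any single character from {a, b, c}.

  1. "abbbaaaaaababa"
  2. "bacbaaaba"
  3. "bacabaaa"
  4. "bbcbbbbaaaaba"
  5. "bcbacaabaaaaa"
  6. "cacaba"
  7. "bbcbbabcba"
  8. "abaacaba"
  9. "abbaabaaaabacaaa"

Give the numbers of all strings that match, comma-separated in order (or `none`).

1 → match
2 → no match
3 → no match
4 → match
5 → no match
6 → no match
7 → no match
8 → no match
9 → no match

1, 4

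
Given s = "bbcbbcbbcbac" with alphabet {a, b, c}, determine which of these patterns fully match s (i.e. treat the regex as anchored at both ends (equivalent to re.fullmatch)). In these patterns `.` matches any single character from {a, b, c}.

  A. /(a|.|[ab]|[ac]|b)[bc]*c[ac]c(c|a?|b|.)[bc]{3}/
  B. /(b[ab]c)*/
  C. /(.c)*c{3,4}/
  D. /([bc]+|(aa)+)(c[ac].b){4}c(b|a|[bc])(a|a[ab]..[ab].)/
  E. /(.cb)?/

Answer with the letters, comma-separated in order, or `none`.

B

A → no match
B → match
C → no match
D → no match
E → no match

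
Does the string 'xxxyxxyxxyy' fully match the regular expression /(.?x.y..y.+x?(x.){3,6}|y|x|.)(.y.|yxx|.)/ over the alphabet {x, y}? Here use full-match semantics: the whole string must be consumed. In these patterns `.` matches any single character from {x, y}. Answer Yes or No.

No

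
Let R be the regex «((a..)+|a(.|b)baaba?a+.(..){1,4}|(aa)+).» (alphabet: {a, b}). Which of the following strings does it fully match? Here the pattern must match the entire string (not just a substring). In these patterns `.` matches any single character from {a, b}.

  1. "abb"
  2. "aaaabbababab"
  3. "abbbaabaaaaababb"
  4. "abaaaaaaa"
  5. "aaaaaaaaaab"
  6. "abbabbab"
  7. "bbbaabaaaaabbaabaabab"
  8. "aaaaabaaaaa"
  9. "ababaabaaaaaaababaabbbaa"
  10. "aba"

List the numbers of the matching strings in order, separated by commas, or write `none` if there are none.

1 → no match
2 → no match
3 → no match
4 → no match
5 → match
6 → no match
7 → no match
8 → no match
9 → no match
10 → no match

5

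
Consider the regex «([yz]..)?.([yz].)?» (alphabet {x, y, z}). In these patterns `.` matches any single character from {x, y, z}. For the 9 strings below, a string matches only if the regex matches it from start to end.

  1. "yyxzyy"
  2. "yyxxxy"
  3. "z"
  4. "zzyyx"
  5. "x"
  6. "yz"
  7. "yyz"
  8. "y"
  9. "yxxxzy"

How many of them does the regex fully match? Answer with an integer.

1. "yyxzyy" → match
2. "yyxxxy" → no match
3. "z" → match
4. "zzyyx" → no match
5. "x" → match
6. "yz" → no match
7. "yyz" → match
8. "y" → match
9. "yxxxzy" → match
Total matched: 6

6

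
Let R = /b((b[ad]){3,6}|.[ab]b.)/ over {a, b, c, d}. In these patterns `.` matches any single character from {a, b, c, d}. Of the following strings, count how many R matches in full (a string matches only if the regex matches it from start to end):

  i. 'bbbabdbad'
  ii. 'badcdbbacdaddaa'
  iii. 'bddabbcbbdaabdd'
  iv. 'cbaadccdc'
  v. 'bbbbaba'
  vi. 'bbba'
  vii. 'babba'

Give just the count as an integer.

1

i. 'bbbabdbad' → no match
ii → no match
iii → no match
iv. 'cbaadccdc' → no match — must start with 'b'
v. 'bbbbaba' → no match
vi. 'bbba' → no match
vii. 'babba' → match
Total matched: 1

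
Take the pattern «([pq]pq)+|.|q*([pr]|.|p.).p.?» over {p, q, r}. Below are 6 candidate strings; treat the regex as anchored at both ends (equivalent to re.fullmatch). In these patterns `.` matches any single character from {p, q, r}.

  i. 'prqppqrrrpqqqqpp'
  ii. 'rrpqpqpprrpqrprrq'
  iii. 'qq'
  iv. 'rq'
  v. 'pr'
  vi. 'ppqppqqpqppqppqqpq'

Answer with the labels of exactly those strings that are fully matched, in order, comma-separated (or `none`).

vi

i → no match
ii → no match
iii → no match
iv → no match
v → no match
vi → match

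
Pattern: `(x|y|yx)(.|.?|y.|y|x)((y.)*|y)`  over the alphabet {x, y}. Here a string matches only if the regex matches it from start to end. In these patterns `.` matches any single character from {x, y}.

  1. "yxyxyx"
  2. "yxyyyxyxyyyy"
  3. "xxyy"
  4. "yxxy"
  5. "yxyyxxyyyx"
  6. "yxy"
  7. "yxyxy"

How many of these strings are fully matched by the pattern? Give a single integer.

6

1. "yxyxyx" → match
2. "yxyyyxyxyyyy" → match
3. "xxyy" → match
4. "yxxy" → match
5. "yxyyxxyyyx" → no match
6. "yxy" → match
7. "yxyxy" → match
Total matched: 6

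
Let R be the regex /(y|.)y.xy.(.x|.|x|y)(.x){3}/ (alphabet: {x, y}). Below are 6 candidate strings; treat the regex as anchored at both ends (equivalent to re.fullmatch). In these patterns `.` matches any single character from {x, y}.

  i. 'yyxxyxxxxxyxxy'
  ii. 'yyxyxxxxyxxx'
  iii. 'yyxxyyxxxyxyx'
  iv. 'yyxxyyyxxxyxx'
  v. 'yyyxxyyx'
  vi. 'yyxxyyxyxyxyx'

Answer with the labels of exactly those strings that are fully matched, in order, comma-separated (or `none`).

i → no match — must end with 'x'
ii → no match
iii → match
iv → no match
v → no match
vi → match

iii, vi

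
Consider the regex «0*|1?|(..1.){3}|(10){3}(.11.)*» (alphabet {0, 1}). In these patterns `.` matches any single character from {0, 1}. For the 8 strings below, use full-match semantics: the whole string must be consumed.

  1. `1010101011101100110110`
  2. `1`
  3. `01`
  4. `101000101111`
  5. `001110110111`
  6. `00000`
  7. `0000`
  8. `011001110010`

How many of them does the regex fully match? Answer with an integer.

6

1 → no match
2 → match
3 → no match
4 → match
5 → match
6 → match
7 → match
8 → match
Total matched: 6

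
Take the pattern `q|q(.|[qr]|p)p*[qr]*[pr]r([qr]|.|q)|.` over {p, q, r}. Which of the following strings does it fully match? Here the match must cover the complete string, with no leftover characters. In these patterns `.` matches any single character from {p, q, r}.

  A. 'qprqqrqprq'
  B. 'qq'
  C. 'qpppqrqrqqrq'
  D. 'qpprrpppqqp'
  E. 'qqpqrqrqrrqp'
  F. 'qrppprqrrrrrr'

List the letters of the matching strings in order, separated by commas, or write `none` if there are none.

A → match
B → no match
C → no match
D → no match
E → no match
F → match

A, F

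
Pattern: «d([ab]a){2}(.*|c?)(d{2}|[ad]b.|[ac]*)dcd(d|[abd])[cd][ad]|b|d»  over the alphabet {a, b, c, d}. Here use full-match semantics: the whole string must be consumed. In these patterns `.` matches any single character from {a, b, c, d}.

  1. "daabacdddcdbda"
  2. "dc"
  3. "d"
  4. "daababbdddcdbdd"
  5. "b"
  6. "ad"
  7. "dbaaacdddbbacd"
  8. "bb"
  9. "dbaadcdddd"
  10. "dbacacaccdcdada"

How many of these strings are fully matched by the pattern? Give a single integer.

1 → match
2 → no match
3 → match
4 → match
5 → match
6 → no match
7 → no match
8 → no match
9 → no match
10 → no match
Total matched: 4

4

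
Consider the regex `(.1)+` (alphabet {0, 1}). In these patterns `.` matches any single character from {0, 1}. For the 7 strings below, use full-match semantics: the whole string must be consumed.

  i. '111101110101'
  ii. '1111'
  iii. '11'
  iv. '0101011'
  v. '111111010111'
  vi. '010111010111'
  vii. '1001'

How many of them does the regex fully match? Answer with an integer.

i. '111101110101' → match
ii. '1111' → match
iii. '11' → match
iv. '0101011' → no match
v. '111111010111' → match
vi. '010111010111' → match
vii. '1001' → no match
Total matched: 5

5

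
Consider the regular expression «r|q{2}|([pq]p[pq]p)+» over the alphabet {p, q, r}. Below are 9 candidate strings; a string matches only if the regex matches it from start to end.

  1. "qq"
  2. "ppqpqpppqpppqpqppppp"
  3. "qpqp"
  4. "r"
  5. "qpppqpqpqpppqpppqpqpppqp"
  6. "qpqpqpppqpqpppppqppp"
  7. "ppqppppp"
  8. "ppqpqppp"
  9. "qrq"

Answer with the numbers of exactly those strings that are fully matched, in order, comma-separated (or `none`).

1, 2, 3, 4, 5, 6, 7, 8

1 → match
2 → match
3 → match
4 → match
5 → match
6 → match
7 → match
8 → match
9 → no match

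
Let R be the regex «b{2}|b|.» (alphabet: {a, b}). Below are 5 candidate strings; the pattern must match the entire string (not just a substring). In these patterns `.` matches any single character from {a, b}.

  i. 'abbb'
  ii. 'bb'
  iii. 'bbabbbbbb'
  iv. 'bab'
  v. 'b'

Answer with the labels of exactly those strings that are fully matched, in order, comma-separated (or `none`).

ii, v

i. 'abbb' → no match
ii. 'bb' → match
iii. 'bbabbbbbb' → no match
iv. 'bab' → no match
v. 'b' → match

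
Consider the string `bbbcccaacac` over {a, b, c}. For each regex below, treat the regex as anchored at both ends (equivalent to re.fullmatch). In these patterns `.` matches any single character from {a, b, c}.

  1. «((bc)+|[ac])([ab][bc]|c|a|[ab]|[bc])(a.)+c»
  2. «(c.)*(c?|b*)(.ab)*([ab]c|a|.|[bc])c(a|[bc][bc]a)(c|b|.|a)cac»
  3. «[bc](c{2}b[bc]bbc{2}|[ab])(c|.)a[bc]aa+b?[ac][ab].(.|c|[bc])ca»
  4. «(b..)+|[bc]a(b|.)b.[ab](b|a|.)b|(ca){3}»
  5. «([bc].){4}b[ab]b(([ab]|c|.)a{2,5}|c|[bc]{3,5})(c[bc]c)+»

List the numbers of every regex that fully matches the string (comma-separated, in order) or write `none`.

1 → no match
2 → match
3 → no match — must end with `ca`
4 → no match
5 → no match

2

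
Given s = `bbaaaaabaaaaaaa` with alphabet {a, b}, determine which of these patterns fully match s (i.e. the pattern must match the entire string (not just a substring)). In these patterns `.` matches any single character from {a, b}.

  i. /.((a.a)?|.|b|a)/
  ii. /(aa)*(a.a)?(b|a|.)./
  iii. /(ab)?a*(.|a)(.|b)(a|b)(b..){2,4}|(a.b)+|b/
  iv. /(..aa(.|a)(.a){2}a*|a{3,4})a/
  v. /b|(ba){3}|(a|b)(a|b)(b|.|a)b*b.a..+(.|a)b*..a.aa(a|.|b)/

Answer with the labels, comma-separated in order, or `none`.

i → no match
ii → no match
iii → no match
iv → match
v → no match

iv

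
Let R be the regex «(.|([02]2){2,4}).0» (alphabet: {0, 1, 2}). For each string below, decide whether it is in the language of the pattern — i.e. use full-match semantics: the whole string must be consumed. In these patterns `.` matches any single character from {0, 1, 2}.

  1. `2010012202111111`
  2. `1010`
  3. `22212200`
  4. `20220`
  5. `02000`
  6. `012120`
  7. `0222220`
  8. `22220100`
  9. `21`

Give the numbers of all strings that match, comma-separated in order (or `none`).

1 → no match — must end with `0`
2 → no match
3 → no match
4 → no match
5 → no match
6 → no match
7 → no match
8 → no match
9 → no match — must end with `0`

none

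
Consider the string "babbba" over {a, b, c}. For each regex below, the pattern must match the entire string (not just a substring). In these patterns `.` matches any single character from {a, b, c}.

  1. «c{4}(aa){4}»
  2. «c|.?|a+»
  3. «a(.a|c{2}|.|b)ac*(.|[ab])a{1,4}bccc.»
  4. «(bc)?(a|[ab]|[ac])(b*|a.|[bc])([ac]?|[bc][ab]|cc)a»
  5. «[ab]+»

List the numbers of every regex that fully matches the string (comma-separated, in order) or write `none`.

1 → no match — must start with "c"
2 → no match
3 → no match — must start with "a"
4 → match
5 → match

4, 5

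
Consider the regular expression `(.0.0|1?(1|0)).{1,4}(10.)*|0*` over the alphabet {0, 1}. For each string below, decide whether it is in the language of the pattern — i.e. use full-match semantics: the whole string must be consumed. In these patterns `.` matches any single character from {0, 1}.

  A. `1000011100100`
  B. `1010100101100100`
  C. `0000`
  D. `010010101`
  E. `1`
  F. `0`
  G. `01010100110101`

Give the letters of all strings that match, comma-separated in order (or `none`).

A → match
B → match
C. `0000` → match
D. `010010101` → no match
E. `1` → no match
F. `0` → match
G → no match

A, B, C, F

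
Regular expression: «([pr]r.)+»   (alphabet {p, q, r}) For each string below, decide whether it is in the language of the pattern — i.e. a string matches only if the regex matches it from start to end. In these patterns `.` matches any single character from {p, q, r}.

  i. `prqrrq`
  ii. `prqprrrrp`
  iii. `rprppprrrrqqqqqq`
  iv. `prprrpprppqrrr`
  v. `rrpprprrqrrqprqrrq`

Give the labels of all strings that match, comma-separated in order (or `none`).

i, ii, v

i. `prqrrq` → match
ii. `prqprrrrp` → match
iii → no match
iv → no match
v → match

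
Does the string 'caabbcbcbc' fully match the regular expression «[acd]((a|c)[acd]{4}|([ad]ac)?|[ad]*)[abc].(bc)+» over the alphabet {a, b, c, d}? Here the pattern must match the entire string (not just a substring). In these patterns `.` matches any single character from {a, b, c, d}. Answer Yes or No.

Yes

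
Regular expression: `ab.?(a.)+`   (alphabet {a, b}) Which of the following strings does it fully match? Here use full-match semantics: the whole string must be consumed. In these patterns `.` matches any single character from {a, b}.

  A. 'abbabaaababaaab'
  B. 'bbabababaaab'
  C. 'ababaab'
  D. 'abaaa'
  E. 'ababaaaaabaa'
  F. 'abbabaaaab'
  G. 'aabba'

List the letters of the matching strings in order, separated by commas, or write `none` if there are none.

A, D, E

A → match
B → no match — must start with 'ab'
C → no match
D → match
E → match
F → no match
G → no match — must start with 'ab'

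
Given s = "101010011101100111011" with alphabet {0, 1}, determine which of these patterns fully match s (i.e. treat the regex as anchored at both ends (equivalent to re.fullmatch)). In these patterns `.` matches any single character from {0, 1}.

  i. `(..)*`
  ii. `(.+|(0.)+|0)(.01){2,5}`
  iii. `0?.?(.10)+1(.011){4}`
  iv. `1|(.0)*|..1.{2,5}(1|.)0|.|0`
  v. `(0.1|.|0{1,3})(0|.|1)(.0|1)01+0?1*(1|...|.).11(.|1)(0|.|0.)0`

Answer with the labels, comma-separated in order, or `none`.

iii

i → no match
ii → no match — must end with "01"
iii → match
iv → no match
v → no match — must end with "0"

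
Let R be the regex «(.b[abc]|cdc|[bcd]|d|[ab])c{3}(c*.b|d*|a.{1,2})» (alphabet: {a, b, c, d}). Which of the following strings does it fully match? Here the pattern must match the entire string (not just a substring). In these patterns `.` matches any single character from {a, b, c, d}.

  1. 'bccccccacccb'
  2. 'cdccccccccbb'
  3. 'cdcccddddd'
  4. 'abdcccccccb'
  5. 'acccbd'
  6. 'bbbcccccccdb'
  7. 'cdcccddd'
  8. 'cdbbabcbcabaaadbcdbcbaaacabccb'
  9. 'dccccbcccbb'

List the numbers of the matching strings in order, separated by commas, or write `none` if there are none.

1 → no match
2 → match
3 → no match
4 → no match
5 → no match
6 → match
7 → no match
8 → no match
9 → no match

2, 6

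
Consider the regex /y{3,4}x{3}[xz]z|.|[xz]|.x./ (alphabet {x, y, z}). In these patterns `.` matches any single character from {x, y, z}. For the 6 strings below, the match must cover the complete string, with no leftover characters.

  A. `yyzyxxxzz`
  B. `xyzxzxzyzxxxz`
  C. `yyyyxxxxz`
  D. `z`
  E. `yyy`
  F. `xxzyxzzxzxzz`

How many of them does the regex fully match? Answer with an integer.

A → no match
B → no match
C → match
D → match
E → no match
F → no match
Total matched: 2

2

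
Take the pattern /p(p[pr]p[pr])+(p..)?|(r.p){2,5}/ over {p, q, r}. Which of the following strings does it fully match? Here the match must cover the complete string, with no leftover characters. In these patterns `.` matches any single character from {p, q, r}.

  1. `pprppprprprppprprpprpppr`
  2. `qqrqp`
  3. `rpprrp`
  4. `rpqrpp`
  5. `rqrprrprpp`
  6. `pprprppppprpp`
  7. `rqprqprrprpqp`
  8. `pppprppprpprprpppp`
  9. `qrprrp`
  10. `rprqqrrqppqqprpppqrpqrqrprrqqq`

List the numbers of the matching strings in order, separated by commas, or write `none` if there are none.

1 → no match
2 → no match
3 → match
4 → no match
5 → no match
6 → match
7 → no match
8 → no match
9 → no match
10 → no match

3, 6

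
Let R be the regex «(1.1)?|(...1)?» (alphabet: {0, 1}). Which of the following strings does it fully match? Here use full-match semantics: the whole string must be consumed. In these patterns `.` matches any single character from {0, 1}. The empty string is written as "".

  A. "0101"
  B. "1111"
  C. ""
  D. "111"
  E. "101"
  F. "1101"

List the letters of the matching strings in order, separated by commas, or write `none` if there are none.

A → match
B → match
C → match
D → match
E → match
F → match

A, B, C, D, E, F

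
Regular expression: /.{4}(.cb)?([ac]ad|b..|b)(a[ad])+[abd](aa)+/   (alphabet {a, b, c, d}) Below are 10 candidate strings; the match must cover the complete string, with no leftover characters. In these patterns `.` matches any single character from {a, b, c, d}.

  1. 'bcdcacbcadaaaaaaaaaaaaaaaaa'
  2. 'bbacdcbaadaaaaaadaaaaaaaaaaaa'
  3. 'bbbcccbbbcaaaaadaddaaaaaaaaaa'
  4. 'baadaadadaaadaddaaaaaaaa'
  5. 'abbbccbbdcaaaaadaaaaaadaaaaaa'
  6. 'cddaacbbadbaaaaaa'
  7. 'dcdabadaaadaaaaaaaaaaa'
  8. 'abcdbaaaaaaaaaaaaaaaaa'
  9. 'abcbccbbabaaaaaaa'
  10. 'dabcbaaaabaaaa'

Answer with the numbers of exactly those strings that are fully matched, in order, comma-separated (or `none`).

1, 2, 3, 4, 5, 6, 7, 8, 9, 10

1 → match
2 → match
3 → match
4 → match
5 → match
6 → match
7 → match
8 → match
9 → match
10 → match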